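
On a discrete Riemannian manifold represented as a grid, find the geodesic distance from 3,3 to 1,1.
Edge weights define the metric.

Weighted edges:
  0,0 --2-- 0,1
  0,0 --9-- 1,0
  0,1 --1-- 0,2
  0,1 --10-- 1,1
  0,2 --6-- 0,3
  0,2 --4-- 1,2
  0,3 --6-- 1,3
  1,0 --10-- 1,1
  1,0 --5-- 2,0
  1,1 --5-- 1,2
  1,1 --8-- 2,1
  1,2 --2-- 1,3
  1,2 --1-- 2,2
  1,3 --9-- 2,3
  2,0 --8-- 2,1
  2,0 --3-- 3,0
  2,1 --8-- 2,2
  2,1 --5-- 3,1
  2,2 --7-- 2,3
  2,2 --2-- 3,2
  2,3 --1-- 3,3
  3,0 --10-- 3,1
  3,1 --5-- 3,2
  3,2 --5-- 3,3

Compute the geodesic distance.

Shortest path: 3,3 → 3,2 → 2,2 → 1,2 → 1,1, total weight = 13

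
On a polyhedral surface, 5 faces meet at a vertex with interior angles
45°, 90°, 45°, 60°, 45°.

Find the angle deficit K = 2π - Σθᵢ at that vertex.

Sum of angles = 285°. K = 360° - 285° = 75° = 5π/12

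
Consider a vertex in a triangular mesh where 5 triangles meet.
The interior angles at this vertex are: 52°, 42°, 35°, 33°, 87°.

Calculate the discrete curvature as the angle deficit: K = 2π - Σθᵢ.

Sum of angles = 249°. K = 360° - 249° = 111° = 37π/60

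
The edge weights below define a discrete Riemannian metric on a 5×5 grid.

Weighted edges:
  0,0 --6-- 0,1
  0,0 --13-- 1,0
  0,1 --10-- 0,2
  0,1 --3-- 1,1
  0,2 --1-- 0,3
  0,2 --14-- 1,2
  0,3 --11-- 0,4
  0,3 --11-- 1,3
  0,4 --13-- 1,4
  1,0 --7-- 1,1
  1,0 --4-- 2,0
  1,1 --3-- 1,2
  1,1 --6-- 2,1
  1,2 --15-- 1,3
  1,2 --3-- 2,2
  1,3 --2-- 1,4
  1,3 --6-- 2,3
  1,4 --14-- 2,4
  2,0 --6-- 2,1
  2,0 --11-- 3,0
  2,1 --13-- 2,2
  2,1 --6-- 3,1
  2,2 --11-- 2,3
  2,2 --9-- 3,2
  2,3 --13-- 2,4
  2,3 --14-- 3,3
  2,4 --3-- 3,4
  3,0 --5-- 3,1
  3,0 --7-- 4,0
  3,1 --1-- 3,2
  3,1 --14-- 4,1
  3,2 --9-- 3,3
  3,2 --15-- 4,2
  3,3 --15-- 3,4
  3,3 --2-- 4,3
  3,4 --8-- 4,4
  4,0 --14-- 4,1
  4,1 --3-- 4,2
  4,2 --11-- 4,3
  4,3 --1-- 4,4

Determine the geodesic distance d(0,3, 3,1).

Shortest path: 0,3 → 0,2 → 0,1 → 1,1 → 2,1 → 3,1, total weight = 26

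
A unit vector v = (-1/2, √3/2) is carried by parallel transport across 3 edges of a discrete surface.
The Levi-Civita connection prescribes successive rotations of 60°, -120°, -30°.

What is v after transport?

Total rotation: 60° + (-120°) + (-30°) = -90°. Final vector: (0.8660, 0.5000)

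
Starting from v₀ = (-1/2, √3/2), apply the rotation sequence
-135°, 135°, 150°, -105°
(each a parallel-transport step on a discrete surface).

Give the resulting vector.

Total rotation: (-135°) + 135° + 150° + (-105°) = 45°. Final vector: (-0.9659, 0.2588)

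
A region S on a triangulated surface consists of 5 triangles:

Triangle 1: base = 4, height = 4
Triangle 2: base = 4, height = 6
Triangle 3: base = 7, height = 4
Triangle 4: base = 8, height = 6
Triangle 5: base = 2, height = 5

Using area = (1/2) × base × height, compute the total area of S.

(1/2)×4×4 + (1/2)×4×6 + (1/2)×7×4 + (1/2)×8×6 + (1/2)×2×5 = 63.0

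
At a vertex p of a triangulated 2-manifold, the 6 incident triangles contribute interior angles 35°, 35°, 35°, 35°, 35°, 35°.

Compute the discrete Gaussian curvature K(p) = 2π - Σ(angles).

Sum of angles = 210°. K = 360° - 210° = 150°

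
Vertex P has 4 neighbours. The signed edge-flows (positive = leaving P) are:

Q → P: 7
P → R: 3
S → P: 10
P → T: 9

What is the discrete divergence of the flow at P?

Divergence = sum of outgoing flows = (-7) + 3 + (-10) + 9 = -5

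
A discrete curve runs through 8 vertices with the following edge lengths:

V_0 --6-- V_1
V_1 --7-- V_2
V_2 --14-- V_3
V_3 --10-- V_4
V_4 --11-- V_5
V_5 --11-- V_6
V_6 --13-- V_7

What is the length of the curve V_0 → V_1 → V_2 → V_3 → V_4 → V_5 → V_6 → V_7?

Arc length = 6 + 7 + 14 + 10 + 11 + 11 + 13 = 72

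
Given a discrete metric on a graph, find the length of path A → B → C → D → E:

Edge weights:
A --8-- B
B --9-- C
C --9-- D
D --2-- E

Arc length = 8 + 9 + 9 + 2 = 28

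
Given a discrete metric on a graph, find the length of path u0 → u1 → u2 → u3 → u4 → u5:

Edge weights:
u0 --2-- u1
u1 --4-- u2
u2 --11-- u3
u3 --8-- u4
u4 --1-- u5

Arc length = 2 + 4 + 11 + 8 + 1 = 26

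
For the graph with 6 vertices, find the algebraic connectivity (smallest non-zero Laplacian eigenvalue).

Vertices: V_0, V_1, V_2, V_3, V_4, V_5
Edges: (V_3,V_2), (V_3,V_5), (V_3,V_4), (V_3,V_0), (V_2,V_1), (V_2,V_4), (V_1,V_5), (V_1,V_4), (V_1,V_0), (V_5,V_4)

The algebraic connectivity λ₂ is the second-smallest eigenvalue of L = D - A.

Degrees: deg(V_0) = 2, deg(V_1) = 4, deg(V_2) = 3, deg(V_3) = 4, deg(V_4) = 4, deg(V_5) = 3.
L = D − A with rows/columns ordered (V_0, V_1, V_2, V_3, V_4, V_5):
  [ 2, -1,  0, -1,  0,  0]
  [-1,  4, -1,  0, -1, -1]
  [ 0, -1,  3, -1, -1,  0]
  [-1,  0, -1,  4, -1, -1]
  [ 0, -1, -1, -1,  4, -1]
  [ 0, -1,  0, -1, -1,  3]
Characteristic polynomial: det(λI − L) = λ(λ − 2)(λ − 3)(λ − 4)(λ − 5)(λ − 6).
Roots: λ = 0; (λ − 2) = 0 ⇒ λ = 2; (λ − 3) = 0 ⇒ λ = 3; (λ − 4) = 0 ⇒ λ = 4; (λ − 5) = 0 ⇒ λ = 5; (λ − 6) = 0 ⇒ λ = 6.
(Check: the roots sum (with multiplicity) to 20, matching trace L = Σdeg = 2·10 = 20.)
Laplacian eigenvalues: [0.0, 2.0, 3.0, 4.0, 5.0, 6.0]. Algebraic connectivity (smallest non-zero eigenvalue) = 2.0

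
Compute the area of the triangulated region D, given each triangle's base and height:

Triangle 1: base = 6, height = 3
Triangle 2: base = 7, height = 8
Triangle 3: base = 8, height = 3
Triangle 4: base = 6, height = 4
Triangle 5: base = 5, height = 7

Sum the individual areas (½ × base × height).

(1/2)×6×3 + (1/2)×7×8 + (1/2)×8×3 + (1/2)×6×4 + (1/2)×5×7 = 78.5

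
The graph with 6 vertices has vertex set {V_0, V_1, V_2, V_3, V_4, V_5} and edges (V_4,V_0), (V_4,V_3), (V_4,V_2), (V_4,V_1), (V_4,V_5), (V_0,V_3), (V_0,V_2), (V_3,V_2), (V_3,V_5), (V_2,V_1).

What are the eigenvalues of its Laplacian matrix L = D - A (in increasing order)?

Degrees: deg(V_0) = 3, deg(V_1) = 2, deg(V_2) = 4, deg(V_3) = 4, deg(V_4) = 5, deg(V_5) = 2.
L = D − A with rows/columns ordered (V_0, V_1, V_2, V_3, V_4, V_5):
  [ 3,  0, -1, -1, -1,  0]
  [ 0,  2, -1,  0, -1,  0]
  [-1, -1,  4, -1, -1,  0]
  [-1,  0, -1,  4, -1, -1]
  [-1, -1, -1, -1,  5, -1]
  [ 0,  0,  0, -1, -1,  2]
Characteristic polynomial: det(λI − L) = λ(λ² − 7λ + 9)(λ² − 7λ + 11)(λ − 6).
Roots: λ = 0; (λ² − 7λ + 9) = 0 ⇒ λ = (7 ± √13)/2 ≈ 1.6972, 5.3028; (λ² − 7λ + 11) = 0 ⇒ λ = (7 ± √5)/2 ≈ 2.382, 4.618; (λ − 6) = 0 ⇒ λ = 6.
(Check: the roots sum (with multiplicity) to 20, matching trace L = Σdeg = 2·10 = 20.)
Laplacian eigenvalues (increasing order): [0.0, 1.6972, 2.382, 4.618, 5.3028, 6.0]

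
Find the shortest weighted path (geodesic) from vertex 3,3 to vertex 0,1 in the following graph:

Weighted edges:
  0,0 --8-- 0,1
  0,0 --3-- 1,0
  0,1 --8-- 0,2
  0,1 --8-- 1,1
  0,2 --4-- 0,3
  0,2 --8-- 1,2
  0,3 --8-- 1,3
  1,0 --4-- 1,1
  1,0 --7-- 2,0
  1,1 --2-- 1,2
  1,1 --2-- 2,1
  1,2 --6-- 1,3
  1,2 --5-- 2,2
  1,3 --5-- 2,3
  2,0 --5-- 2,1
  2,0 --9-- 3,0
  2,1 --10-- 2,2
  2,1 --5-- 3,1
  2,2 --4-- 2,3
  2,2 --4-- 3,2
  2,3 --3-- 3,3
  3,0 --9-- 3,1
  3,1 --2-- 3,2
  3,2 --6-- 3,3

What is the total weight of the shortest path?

Shortest path: 3,3 → 2,3 → 2,2 → 1,2 → 1,1 → 0,1, total weight = 22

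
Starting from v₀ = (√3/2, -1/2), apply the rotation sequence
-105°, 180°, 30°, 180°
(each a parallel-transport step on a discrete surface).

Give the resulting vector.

Total rotation: (-105°) + 180° + 30° + 180° = 285° ≡ -75° (mod 360°). Final vector: (-0.2588, -0.9659)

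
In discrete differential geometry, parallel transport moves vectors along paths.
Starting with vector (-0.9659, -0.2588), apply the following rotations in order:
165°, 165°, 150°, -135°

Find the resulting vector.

Total rotation: 165° + 165° + 150° + (-135°) = 345° ≡ -15° (mod 360°). Final vector: (-1, 0)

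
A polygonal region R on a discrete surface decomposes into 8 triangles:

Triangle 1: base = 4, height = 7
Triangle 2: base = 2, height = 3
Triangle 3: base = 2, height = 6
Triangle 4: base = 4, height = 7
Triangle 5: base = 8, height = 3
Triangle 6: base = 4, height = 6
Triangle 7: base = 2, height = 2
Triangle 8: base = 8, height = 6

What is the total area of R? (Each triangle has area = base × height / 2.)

(1/2)×4×7 + (1/2)×2×3 + (1/2)×2×6 + (1/2)×4×7 + (1/2)×8×3 + (1/2)×4×6 + (1/2)×2×2 + (1/2)×8×6 = 87.0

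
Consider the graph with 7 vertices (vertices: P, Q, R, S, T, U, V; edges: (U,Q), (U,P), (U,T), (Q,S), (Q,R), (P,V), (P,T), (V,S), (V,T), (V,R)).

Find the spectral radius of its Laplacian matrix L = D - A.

Degrees: deg(P) = 3, deg(Q) = 3, deg(R) = 2, deg(S) = 2, deg(T) = 3, deg(U) = 3, deg(V) = 4.
L = D − A with rows/columns ordered (P, Q, R, S, T, U, V):
  [ 3,  0,  0,  0, -1, -1, -1]
  [ 0,  3, -1, -1,  0, -1,  0]
  [ 0, -1,  2,  0,  0,  0, -1]
  [ 0, -1,  0,  2,  0,  0, -1]
  [-1,  0,  0,  0,  3, -1, -1]
  [-1, -1,  0,  0, -1,  3,  0]
  [-1,  0, -1, -1, -1,  0,  4]
Characteristic polynomial: det(λI − L) = λ(λ² − 6λ + 6)(λ − 2)(λ² − 8λ + 14)(λ − 4).
Roots: λ = 0; (λ² − 6λ + 6) = 0 ⇒ λ = 3 ± √3 ≈ 1.2679, 4.7321; (λ − 2) = 0 ⇒ λ = 2; (λ² − 8λ + 14) = 0 ⇒ λ = 4 ± √2 ≈ 2.5858, 5.4142; (λ − 4) = 0 ⇒ λ = 4.
(Check: the roots sum (with multiplicity) to 20, matching trace L = Σdeg = 2·10 = 20.)
Laplacian eigenvalues: [0.0, 1.2679, 2.0, 2.5858, 4.0, 4.7321, 5.4142]. Largest eigenvalue (spectral radius) = 5.4142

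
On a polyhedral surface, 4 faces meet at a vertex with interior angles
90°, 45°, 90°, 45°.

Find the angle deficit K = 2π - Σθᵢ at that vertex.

Sum of angles = 270°. K = 360° - 270° = 90°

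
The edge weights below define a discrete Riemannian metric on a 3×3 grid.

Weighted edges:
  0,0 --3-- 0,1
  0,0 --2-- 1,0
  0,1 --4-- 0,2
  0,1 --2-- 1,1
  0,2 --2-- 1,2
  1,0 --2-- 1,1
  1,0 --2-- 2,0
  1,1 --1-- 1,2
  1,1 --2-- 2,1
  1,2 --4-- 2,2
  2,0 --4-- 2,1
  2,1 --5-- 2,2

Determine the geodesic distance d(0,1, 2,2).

Shortest path: 0,1 → 1,1 → 1,2 → 2,2, total weight = 7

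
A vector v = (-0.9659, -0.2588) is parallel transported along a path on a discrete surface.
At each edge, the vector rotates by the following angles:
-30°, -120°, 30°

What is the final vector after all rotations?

Total rotation: (-30°) + (-120°) + 30° = -120°. Final vector: (0.2588, 0.9659)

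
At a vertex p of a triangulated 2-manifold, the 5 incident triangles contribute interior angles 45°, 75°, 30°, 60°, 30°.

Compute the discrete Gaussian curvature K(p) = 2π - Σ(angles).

Sum of angles = 240°. K = 360° - 240° = 120° = 2π/3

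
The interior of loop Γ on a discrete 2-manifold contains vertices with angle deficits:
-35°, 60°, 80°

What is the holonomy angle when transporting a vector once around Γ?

Holonomy = total enclosed curvature = (-35°) + 60° + 80° = 105°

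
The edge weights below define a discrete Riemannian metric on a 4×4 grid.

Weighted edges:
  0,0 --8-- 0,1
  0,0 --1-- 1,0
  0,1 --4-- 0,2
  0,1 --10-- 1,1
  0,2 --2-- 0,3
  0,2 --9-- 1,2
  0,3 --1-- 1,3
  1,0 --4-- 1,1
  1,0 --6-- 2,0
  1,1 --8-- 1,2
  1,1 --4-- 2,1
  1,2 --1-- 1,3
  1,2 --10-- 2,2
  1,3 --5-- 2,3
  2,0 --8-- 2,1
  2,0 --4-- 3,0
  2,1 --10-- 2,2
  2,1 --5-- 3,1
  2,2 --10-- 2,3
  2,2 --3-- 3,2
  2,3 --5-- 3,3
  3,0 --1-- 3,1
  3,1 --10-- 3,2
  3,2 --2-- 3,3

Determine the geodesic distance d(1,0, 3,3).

Shortest path: 1,0 → 1,1 → 1,2 → 1,3 → 2,3 → 3,3, total weight = 23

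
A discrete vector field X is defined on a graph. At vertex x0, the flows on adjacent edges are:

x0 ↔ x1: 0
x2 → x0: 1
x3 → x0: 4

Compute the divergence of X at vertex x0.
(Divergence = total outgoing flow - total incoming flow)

Divergence = sum of outgoing flows = 0 + (-1) + (-4) = -5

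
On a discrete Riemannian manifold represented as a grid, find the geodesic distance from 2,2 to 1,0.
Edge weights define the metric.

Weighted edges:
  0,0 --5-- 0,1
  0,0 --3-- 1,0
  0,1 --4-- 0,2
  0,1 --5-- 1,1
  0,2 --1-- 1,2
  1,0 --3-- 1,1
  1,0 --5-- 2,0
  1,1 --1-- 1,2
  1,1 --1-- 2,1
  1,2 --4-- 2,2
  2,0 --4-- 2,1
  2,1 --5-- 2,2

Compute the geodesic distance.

Shortest path: 2,2 → 1,2 → 1,1 → 1,0, total weight = 8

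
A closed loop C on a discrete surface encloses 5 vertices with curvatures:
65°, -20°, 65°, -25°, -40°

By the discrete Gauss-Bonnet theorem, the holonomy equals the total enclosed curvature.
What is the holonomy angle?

Holonomy = total enclosed curvature = 65° + (-20°) + 65° + (-25°) + (-40°) = 45°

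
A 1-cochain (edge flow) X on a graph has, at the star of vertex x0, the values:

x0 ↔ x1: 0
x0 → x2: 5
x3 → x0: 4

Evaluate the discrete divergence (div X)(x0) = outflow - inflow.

Divergence = sum of outgoing flows = 0 + 5 + (-4) = 1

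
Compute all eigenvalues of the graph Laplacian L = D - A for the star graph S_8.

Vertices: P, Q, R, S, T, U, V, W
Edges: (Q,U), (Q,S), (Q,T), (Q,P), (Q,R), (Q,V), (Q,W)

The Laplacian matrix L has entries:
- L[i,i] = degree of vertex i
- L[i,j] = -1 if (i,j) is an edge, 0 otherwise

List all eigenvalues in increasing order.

The star S_8 is the complete bipartite graph K_{1,7} (one hub of degree 7, 7 leaves of degree 1). The Laplacian spectrum of K_{p,q} is 0, p (multiplicity q−1), q (multiplicity p−1), p+q. With p = 1, q = 7: 0 once, 1 with multiplicity 6, and 8 once. (Check: trace L = sum of degrees = 14 = 6·1 + 8.)
Laplacian eigenvalues (increasing order): [0.0, 1.0, 1.0, 1.0, 1.0, 1.0, 1.0, 8.0]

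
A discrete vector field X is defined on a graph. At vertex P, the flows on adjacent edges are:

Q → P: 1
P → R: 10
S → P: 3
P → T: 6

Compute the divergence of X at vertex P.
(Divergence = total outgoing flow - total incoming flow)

Divergence = sum of outgoing flows = (-1) + 10 + (-3) + 6 = 12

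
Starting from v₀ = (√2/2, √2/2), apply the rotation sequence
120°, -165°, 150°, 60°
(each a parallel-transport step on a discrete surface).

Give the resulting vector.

Total rotation: 120° + (-165°) + 150° + 60° = 165°. Final vector: (-0.8660, -0.5000)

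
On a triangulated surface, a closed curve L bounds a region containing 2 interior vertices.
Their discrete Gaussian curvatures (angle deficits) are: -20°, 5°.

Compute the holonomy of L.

Holonomy = total enclosed curvature = (-20°) + 5° = -15°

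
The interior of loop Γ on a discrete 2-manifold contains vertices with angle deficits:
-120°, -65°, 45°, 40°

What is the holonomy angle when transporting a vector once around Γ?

Holonomy = total enclosed curvature = (-120°) + (-65°) + 45° + 40° = -100°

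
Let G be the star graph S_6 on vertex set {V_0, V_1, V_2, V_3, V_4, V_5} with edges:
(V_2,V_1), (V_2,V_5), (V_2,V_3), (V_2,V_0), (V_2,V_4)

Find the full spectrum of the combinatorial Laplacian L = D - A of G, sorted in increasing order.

The star S_6 is the complete bipartite graph K_{1,5} (one hub of degree 5, 5 leaves of degree 1). The Laplacian spectrum of K_{p,q} is 0, p (multiplicity q−1), q (multiplicity p−1), p+q. With p = 1, q = 5: 0 once, 1 with multiplicity 4, and 6 once. (Check: trace L = sum of degrees = 10 = 4·1 + 6.)
Laplacian eigenvalues (increasing order): [0.0, 1.0, 1.0, 1.0, 1.0, 6.0]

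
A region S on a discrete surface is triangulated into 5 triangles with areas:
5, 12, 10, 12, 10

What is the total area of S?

5 + 12 + 10 + 12 + 10 = 49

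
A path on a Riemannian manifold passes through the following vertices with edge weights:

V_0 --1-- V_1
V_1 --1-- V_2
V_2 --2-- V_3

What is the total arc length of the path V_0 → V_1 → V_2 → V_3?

Arc length = 1 + 1 + 2 = 4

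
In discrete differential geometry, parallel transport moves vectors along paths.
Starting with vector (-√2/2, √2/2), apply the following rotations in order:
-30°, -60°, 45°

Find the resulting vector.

Total rotation: (-30°) + (-60°) + 45° = -45°. Final vector: (0, 1)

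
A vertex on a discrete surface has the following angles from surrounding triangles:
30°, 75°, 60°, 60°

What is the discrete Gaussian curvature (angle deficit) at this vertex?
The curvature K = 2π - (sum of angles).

Sum of angles = 225°. K = 360° - 225° = 135°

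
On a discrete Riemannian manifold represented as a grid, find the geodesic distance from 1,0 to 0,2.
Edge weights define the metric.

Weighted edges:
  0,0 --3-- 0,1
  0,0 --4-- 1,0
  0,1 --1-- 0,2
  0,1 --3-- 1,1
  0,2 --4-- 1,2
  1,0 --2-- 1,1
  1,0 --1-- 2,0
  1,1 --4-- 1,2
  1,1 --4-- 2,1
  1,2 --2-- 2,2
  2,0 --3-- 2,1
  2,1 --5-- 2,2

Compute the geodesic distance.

Shortest path: 1,0 → 1,1 → 0,1 → 0,2, total weight = 6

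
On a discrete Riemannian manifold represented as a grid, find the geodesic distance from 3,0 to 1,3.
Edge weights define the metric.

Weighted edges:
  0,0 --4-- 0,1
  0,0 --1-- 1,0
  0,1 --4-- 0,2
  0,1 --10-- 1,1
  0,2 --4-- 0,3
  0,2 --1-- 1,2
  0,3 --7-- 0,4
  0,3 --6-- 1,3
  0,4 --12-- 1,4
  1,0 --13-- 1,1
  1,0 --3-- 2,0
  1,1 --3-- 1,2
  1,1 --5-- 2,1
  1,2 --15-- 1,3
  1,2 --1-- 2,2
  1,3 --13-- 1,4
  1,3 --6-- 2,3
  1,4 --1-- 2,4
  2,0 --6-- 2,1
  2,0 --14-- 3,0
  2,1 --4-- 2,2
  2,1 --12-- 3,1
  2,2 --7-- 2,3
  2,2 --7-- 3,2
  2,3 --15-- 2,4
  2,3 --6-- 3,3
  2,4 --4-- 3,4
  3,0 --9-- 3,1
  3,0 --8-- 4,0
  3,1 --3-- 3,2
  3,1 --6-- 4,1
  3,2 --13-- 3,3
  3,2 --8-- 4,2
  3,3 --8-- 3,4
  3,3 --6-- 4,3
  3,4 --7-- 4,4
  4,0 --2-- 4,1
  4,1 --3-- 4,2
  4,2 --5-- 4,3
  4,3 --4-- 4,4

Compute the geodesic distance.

Shortest path: 3,0 → 3,1 → 3,2 → 2,2 → 1,2 → 0,2 → 0,3 → 1,3, total weight = 31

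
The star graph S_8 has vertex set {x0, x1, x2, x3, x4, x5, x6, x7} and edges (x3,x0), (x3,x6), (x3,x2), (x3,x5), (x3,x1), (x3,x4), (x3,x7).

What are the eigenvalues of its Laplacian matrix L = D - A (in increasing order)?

The star S_8 is the complete bipartite graph K_{1,7} (one hub of degree 7, 7 leaves of degree 1). The Laplacian spectrum of K_{p,q} is 0, p (multiplicity q−1), q (multiplicity p−1), p+q. With p = 1, q = 7: 0 once, 1 with multiplicity 6, and 8 once. (Check: trace L = sum of degrees = 14 = 6·1 + 8.)
Laplacian eigenvalues (increasing order): [0.0, 1.0, 1.0, 1.0, 1.0, 1.0, 1.0, 8.0]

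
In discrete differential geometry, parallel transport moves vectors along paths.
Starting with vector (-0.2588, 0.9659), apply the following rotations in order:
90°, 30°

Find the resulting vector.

Total rotation: 90° + 30° = 120°. Final vector: (-0.7071, -0.7071)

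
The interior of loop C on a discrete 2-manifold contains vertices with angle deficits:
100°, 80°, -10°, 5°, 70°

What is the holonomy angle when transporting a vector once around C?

Holonomy = total enclosed curvature = 100° + 80° + (-10°) + 5° + 70° = 245°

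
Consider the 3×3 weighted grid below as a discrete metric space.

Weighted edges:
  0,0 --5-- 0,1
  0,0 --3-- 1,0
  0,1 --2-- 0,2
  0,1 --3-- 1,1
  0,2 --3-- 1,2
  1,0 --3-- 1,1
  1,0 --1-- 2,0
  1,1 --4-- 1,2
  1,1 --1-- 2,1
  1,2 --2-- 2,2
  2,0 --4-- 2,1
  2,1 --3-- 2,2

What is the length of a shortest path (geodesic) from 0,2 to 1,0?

Shortest path: 0,2 → 0,1 → 1,1 → 1,0, total weight = 8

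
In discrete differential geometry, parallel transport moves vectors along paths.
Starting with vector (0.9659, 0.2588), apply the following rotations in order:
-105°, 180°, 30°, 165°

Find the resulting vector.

Total rotation: (-105°) + 180° + 30° + 165° = 270° ≡ -90° (mod 360°). Final vector: (0.2588, -0.9659)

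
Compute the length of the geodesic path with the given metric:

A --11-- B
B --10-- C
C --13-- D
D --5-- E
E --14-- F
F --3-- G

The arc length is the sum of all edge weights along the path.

Arc length = 11 + 10 + 13 + 5 + 14 + 3 = 56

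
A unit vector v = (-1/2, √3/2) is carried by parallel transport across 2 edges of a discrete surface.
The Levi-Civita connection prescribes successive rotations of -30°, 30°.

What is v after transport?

Total rotation: (-30°) + 30° = 0°. Final vector: (-0.5000, 0.8660)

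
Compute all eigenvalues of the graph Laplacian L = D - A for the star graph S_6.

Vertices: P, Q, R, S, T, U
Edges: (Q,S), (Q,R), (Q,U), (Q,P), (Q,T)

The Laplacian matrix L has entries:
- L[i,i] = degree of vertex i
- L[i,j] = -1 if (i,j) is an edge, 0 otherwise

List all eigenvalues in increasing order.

The star S_6 is the complete bipartite graph K_{1,5} (one hub of degree 5, 5 leaves of degree 1). The Laplacian spectrum of K_{p,q} is 0, p (multiplicity q−1), q (multiplicity p−1), p+q. With p = 1, q = 5: 0 once, 1 with multiplicity 4, and 6 once. (Check: trace L = sum of degrees = 10 = 4·1 + 6.)
Laplacian eigenvalues (increasing order): [0.0, 1.0, 1.0, 1.0, 1.0, 6.0]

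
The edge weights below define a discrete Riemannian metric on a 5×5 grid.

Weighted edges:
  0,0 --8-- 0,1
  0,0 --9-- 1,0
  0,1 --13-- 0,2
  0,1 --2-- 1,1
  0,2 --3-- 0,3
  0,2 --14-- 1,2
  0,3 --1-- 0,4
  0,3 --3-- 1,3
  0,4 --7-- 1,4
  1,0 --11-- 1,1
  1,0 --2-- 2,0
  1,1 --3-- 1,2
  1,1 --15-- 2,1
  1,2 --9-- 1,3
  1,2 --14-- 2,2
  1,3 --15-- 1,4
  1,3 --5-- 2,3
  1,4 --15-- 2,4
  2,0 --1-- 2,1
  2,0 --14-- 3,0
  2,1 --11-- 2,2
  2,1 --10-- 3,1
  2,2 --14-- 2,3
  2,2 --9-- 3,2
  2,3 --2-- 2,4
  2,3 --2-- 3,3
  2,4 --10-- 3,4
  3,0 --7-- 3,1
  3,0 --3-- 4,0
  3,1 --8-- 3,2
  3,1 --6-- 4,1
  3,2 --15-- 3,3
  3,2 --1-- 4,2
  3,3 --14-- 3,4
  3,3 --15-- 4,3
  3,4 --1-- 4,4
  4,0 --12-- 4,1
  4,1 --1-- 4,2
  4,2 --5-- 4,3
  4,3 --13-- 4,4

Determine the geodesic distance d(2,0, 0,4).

Shortest path: 2,0 → 1,0 → 1,1 → 1,2 → 1,3 → 0,3 → 0,4, total weight = 29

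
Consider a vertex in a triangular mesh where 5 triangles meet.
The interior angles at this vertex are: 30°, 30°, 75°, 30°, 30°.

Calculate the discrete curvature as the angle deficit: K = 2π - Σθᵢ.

Sum of angles = 195°. K = 360° - 195° = 165°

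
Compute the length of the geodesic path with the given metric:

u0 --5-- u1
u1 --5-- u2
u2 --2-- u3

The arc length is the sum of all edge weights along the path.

Arc length = 5 + 5 + 2 = 12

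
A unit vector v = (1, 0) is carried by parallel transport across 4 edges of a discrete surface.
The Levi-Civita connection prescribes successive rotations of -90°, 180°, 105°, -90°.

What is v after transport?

Total rotation: (-90°) + 180° + 105° + (-90°) = 105°. Final vector: (-0.2588, 0.9659)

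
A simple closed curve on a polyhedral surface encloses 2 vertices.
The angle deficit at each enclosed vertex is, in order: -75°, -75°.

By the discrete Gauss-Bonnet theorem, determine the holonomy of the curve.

Holonomy = total enclosed curvature = (-75°) + (-75°) = -150°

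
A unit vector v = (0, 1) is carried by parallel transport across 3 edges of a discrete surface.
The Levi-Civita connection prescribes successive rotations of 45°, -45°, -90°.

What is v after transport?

Total rotation: 45° + (-45°) + (-90°) = -90°. Final vector: (1, 0)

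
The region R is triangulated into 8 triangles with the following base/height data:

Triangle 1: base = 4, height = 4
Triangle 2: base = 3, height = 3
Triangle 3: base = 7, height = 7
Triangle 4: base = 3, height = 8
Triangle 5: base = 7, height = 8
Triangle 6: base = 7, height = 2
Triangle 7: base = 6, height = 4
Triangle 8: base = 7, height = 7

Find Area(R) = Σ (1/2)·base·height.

(1/2)×4×4 + (1/2)×3×3 + (1/2)×7×7 + (1/2)×3×8 + (1/2)×7×8 + (1/2)×7×2 + (1/2)×6×4 + (1/2)×7×7 = 120.5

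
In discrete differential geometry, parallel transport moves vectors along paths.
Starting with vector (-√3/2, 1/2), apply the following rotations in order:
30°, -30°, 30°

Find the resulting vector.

Total rotation: 30° + (-30°) + 30° = 30°. Final vector: (-1, 0)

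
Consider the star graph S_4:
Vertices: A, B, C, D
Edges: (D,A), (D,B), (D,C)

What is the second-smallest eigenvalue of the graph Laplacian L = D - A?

The star S_4 is the complete bipartite graph K_{1,3} (one hub of degree 3, 3 leaves of degree 1). The Laplacian spectrum of K_{p,q} is 0, p (multiplicity q−1), q (multiplicity p−1), p+q. With p = 1, q = 3: 0 once, 1 with multiplicity 2, and 4 once. (Check: trace L = sum of degrees = 6 = 2·1 + 4.)
Laplacian eigenvalues: [0.0, 1.0, 1.0, 4.0]. Algebraic connectivity (smallest non-zero eigenvalue) = 1.0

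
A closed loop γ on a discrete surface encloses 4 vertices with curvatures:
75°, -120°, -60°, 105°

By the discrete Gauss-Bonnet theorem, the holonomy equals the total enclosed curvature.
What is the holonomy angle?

Holonomy = total enclosed curvature = 75° + (-120°) + (-60°) + 105° = 0°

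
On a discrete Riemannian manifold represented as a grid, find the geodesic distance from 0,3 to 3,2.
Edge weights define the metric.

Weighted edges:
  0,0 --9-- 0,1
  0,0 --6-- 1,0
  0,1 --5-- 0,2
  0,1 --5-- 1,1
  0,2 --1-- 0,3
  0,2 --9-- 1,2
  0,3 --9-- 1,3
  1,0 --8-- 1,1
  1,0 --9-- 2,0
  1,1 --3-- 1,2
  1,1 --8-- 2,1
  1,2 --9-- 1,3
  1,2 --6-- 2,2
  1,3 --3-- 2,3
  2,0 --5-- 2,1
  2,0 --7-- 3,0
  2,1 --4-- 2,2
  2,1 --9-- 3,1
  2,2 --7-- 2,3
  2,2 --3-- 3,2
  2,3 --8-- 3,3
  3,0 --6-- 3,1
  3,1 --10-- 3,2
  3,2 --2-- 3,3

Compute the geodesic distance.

Shortest path: 0,3 → 0,2 → 1,2 → 2,2 → 3,2, total weight = 19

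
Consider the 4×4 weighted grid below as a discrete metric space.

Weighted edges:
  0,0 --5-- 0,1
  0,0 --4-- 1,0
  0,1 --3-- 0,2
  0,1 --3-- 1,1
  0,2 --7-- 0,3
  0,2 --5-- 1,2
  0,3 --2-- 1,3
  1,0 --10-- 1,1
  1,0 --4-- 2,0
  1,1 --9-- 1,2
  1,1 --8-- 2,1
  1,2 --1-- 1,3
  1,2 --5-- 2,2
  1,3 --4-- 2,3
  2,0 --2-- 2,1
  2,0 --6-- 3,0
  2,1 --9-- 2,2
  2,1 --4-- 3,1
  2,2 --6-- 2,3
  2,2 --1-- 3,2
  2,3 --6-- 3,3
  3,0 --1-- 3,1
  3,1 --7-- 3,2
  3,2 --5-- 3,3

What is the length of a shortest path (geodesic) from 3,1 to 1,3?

Shortest path: 3,1 → 3,2 → 2,2 → 1,2 → 1,3, total weight = 14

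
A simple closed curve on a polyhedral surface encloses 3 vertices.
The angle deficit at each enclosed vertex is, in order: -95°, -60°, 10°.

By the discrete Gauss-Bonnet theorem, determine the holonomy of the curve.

Holonomy = total enclosed curvature = (-95°) + (-60°) + 10° = -145°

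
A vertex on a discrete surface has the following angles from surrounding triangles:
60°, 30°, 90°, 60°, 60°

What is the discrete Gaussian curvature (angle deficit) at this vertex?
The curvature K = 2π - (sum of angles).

Sum of angles = 300°. K = 360° - 300° = 60° = π/3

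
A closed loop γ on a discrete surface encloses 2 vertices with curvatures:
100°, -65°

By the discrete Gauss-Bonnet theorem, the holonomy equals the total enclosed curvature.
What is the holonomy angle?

Holonomy = total enclosed curvature = 100° + (-65°) = 35°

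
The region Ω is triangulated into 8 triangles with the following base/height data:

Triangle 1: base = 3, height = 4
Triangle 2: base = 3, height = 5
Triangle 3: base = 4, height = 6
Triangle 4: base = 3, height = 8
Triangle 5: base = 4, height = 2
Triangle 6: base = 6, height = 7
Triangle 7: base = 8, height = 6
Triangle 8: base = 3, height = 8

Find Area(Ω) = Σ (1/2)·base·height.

(1/2)×3×4 + (1/2)×3×5 + (1/2)×4×6 + (1/2)×3×8 + (1/2)×4×2 + (1/2)×6×7 + (1/2)×8×6 + (1/2)×3×8 = 98.5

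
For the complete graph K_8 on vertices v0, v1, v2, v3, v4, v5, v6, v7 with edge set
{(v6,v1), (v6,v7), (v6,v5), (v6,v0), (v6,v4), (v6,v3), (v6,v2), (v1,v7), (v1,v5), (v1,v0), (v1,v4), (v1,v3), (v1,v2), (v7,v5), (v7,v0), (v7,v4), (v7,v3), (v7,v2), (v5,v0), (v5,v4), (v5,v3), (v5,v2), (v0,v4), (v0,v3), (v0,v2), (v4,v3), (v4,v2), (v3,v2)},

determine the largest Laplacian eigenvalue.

For the complete graph K_n, L = nI − J (J = all-ones matrix). J has eigenvalues n (once, eigenvector 𝟙) and 0 (multiplicity n−1), so L has eigenvalues 0 (once) and n (multiplicity n−1). Here n = 8: eigenvalue 0 once and 8 with multiplicity 7.
Laplacian eigenvalues: [0.0, 8.0, 8.0, 8.0, 8.0, 8.0, 8.0, 8.0]. Largest eigenvalue (spectral radius) = 8.0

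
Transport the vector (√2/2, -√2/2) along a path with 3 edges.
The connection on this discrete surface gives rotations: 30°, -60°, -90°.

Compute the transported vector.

Total rotation: 30° + (-60°) + (-90°) = -120°. Final vector: (-0.9659, -0.2588)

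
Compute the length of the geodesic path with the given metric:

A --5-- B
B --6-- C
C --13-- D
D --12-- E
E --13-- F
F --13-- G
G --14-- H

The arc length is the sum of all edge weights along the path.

Arc length = 5 + 6 + 13 + 12 + 13 + 13 + 14 = 76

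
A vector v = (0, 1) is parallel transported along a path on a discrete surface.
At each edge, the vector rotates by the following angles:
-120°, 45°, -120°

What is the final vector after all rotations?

Total rotation: (-120°) + 45° + (-120°) = -195° ≡ 165° (mod 360°). Final vector: (-0.2588, -0.9659)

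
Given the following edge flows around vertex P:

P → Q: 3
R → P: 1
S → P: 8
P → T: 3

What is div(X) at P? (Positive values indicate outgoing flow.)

Divergence = sum of outgoing flows = 3 + (-1) + (-8) + 3 = -3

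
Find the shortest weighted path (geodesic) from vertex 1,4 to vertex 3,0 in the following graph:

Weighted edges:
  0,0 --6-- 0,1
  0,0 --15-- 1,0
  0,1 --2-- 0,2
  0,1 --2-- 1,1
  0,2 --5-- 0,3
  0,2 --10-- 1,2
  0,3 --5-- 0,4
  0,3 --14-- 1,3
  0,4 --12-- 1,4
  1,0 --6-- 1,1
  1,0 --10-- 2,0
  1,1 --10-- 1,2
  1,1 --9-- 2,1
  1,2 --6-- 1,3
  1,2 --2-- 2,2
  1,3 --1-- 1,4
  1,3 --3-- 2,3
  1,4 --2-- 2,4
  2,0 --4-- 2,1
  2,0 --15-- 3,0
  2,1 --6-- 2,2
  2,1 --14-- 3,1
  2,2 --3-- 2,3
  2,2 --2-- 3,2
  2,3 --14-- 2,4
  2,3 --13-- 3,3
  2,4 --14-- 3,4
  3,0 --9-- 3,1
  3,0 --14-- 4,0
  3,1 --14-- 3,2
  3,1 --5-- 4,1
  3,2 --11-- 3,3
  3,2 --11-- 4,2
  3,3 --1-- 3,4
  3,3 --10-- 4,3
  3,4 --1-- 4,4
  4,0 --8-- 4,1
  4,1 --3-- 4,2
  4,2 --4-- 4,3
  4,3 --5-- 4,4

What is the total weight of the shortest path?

Shortest path: 1,4 → 1,3 → 2,3 → 2,2 → 2,1 → 2,0 → 3,0, total weight = 32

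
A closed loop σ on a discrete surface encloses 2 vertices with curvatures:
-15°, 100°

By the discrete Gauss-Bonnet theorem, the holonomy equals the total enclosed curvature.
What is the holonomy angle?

Holonomy = total enclosed curvature = (-15°) + 100° = 85°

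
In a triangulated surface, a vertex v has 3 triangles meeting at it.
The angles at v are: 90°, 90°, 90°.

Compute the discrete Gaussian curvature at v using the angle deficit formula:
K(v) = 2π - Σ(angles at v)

Sum of angles = 270°. K = 360° - 270° = 90° = π/2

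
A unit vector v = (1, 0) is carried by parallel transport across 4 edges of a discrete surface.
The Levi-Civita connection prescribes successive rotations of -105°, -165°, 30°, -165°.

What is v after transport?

Total rotation: (-105°) + (-165°) + 30° + (-165°) = -405° ≡ -45° (mod 360°). Final vector: (0.7071, -0.7071)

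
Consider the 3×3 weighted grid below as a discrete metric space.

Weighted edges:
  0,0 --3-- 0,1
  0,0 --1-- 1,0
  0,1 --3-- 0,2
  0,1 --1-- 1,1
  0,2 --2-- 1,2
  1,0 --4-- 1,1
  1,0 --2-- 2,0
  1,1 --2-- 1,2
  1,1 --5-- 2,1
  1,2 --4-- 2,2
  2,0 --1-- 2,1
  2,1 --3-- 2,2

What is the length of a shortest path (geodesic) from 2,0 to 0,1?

Shortest path: 2,0 → 1,0 → 0,0 → 0,1, total weight = 6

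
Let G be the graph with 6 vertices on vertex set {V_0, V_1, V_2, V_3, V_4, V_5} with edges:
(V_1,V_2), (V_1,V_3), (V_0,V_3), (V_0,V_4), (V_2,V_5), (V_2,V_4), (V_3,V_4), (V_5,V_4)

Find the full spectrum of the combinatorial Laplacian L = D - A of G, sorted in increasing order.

Degrees: deg(V_0) = 2, deg(V_1) = 2, deg(V_2) = 3, deg(V_3) = 3, deg(V_4) = 4, deg(V_5) = 2.
L = D − A with rows/columns ordered (V_0, V_1, V_2, V_3, V_4, V_5):
  [ 2,  0,  0, -1, -1,  0]
  [ 0,  2, -1, -1,  0,  0]
  [ 0, -1,  3,  0, -1, -1]
  [-1, -1,  0,  3, -1,  0]
  [-1,  0, -1, -1,  4, -1]
  [ 0,  0, -1,  0, -1,  2]
Characteristic polynomial: det(λI − L) = λ(λ² − 5λ + 5)(λ² − 7λ + 9)(λ − 4).
Roots: λ = 0; (λ² − 5λ + 5) = 0 ⇒ λ = (5 ± √5)/2 ≈ 1.382, 3.618; (λ² − 7λ + 9) = 0 ⇒ λ = (7 ± √13)/2 ≈ 1.6972, 5.3028; (λ − 4) = 0 ⇒ λ = 4.
(Check: the roots sum (with multiplicity) to 16, matching trace L = Σdeg = 2·8 = 16.)
Laplacian eigenvalues (increasing order): [0.0, 1.382, 1.6972, 3.618, 4.0, 5.3028]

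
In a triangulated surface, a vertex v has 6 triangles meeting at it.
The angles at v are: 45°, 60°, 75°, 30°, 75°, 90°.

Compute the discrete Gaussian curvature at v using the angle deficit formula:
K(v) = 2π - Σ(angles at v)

Sum of angles = 375°. K = 360° - 375° = -15°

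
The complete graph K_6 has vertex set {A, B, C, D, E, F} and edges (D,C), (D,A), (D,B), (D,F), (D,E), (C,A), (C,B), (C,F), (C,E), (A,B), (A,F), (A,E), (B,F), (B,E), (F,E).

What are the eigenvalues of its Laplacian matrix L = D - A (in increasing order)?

For the complete graph K_n, L = nI − J (J = all-ones matrix). J has eigenvalues n (once, eigenvector 𝟙) and 0 (multiplicity n−1), so L has eigenvalues 0 (once) and n (multiplicity n−1). Here n = 6: eigenvalue 0 once and 6 with multiplicity 5.
Laplacian eigenvalues (increasing order): [0.0, 6.0, 6.0, 6.0, 6.0, 6.0]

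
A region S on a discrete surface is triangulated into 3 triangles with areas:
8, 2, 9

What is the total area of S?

8 + 2 + 9 = 19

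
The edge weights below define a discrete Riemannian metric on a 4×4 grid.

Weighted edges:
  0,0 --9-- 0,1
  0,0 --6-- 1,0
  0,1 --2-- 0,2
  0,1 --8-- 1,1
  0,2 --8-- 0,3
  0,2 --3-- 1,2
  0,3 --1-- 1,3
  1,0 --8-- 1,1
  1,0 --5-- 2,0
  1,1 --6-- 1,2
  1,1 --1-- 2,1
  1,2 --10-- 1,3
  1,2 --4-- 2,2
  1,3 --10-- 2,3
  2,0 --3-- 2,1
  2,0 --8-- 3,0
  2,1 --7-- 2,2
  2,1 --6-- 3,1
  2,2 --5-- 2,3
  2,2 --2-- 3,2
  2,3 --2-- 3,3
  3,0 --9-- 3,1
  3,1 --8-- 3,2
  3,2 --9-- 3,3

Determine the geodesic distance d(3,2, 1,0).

Shortest path: 3,2 → 2,2 → 2,1 → 2,0 → 1,0, total weight = 17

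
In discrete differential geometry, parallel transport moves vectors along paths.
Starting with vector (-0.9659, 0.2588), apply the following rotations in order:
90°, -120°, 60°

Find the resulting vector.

Total rotation: 90° + (-120°) + 60° = 30°. Final vector: (-0.9659, -0.2588)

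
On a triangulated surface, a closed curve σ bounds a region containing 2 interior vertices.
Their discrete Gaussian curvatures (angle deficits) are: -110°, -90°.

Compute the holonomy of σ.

Holonomy = total enclosed curvature = (-110°) + (-90°) = -200°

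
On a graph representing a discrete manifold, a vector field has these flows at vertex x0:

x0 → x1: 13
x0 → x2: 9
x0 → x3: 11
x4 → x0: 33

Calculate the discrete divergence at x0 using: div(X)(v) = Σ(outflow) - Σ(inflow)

Divergence = sum of outgoing flows = 13 + 9 + 11 + (-33) = 0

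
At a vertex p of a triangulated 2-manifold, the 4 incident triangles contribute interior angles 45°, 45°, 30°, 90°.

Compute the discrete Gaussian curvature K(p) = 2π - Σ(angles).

Sum of angles = 210°. K = 360° - 210° = 150°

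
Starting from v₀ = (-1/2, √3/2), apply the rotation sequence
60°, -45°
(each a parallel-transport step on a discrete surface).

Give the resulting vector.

Total rotation: 60° + (-45°) = 15°. Final vector: (-0.7071, 0.7071)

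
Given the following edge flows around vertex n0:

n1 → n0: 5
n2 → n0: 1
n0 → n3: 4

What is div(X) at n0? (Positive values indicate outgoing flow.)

Divergence = sum of outgoing flows = (-5) + (-1) + 4 = -2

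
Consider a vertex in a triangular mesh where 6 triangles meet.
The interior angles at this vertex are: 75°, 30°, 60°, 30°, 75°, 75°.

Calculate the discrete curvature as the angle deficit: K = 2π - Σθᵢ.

Sum of angles = 345°. K = 360° - 345° = 15°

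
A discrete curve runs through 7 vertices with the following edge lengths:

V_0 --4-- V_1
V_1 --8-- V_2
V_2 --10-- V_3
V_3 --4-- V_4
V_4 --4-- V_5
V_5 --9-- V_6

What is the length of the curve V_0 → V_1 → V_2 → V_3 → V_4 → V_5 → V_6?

Arc length = 4 + 8 + 10 + 4 + 4 + 9 = 39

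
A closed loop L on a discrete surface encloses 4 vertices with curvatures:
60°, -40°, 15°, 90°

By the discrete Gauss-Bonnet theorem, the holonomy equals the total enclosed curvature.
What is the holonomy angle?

Holonomy = total enclosed curvature = 60° + (-40°) + 15° + 90° = 125°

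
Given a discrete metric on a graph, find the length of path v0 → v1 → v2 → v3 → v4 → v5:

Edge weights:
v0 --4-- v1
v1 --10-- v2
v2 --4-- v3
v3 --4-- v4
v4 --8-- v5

Arc length = 4 + 10 + 4 + 4 + 8 = 30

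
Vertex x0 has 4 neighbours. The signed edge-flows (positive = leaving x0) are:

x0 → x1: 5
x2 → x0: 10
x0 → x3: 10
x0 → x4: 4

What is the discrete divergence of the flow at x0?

Divergence = sum of outgoing flows = 5 + (-10) + 10 + 4 = 9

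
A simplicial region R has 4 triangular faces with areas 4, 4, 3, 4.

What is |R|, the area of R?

4 + 4 + 3 + 4 = 15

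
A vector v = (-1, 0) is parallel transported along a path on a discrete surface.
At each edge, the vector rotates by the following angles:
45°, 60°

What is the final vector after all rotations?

Total rotation: 45° + 60° = 105°. Final vector: (0.2588, -0.9659)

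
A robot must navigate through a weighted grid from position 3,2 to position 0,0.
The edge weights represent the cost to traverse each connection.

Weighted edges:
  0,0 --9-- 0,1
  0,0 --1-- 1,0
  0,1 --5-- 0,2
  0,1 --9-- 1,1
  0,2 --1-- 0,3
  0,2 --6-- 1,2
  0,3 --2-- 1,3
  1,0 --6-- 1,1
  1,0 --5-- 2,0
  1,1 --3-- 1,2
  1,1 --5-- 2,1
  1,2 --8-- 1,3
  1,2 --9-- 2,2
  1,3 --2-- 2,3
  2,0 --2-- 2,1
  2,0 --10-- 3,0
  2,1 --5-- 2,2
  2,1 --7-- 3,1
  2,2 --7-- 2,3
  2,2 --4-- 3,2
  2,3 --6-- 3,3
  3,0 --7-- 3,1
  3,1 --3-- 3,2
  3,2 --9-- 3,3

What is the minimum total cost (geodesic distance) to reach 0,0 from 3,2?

Shortest path: 3,2 → 2,2 → 2,1 → 2,0 → 1,0 → 0,0, total weight = 17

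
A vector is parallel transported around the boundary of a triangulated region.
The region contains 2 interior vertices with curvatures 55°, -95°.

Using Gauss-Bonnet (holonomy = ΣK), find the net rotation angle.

Holonomy = total enclosed curvature = 55° + (-95°) = -40°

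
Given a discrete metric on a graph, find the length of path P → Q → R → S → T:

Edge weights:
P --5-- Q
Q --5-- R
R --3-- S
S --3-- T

Arc length = 5 + 5 + 3 + 3 = 16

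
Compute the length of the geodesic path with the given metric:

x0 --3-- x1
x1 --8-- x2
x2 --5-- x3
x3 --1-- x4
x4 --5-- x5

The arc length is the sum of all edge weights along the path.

Arc length = 3 + 8 + 5 + 1 + 5 = 22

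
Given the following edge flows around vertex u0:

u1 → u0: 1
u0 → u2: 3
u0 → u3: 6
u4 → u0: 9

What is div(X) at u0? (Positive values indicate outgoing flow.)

Divergence = sum of outgoing flows = (-1) + 3 + 6 + (-9) = -1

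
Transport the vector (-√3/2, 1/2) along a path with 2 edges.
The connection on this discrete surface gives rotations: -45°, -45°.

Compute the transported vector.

Total rotation: (-45°) + (-45°) = -90°. Final vector: (0.5000, 0.8660)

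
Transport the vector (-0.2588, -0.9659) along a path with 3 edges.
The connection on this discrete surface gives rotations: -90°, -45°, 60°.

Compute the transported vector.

Total rotation: (-90°) + (-45°) + 60° = -75°. Final vector: (-1, 0)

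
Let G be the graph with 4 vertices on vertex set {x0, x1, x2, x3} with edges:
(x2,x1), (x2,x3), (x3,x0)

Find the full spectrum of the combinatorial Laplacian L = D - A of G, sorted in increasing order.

Degrees: deg(x0) = 1, deg(x1) = 1, deg(x2) = 2, deg(x3) = 2.
L = D − A with rows/columns ordered (x0, x1, x2, x3):
  [ 1,  0,  0, -1]
  [ 0,  1, -1,  0]
  [ 0, -1,  2, -1]
  [-1,  0, -1,  2]
Characteristic polynomial: det(λI − L) = λ(λ² − 4λ + 2)(λ − 2).
Roots: λ = 0; (λ² − 4λ + 2) = 0 ⇒ λ = 2 ± √2 ≈ 0.5858, 3.4142; (λ − 2) = 0 ⇒ λ = 2.
(Check: the roots sum (with multiplicity) to 6, matching trace L = Σdeg = 2·3 = 6.)
Laplacian eigenvalues (increasing order): [0.0, 0.5858, 2.0, 3.4142]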